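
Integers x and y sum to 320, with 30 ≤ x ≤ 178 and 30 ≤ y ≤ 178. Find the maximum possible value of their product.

For a fixed sum, the product xy is largest when x and y are as close as possible.
Taking x = 160 and y = 160 (both in [30, 178]) gives xy = 25600.

25600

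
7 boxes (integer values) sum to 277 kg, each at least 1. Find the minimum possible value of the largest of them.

40

The 7 values sum to 277, so their maximum is at least ⌈277/7⌉ = 40.
Taking 3 copies of 39 and 4 copies of 40 gives exactly 277, so 40 is attained.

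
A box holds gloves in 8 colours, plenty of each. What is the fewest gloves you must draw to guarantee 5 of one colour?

You could draw 4 of every colour without reaching 5 of any — 32 in all.
One more forces 5 of some colour, so 32 + 1 = 33.

33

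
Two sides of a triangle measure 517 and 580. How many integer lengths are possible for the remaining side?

The triangle inequality gives |517 − 580| < c < 517 + 580, i.e. 63 < c < 1097.
So c can be any integer from 64 to 1096: 1033 values.

1033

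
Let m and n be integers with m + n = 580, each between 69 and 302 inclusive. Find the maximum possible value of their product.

For a fixed sum, the product mn is largest when m and n are as close as possible.
Taking m = 290 and n = 290 (both in [69, 302]) gives mn = 84100.

84100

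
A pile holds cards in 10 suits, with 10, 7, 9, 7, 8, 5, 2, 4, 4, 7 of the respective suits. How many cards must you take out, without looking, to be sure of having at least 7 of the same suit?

52

In the worst case you take as many as possible of each suit without reaching 7: 6 + 6 + 6 + 6 + 6 + 5 + 2 + 4 + 4 + 6 = 51.
The next one must give 7 of some suit, so 51 + 1 = 52.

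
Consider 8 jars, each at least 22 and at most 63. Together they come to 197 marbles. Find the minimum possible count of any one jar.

22

To make one jar as small as possible, make the other 7 as large as possible.
The other 7 can take up 7 × 63 = 441 ≥ 197 − 22, so one jar can sit at its floor of 22.
Achievable: one at 22 and the other 7 totalling 175, which fits since 7 × 22 ≤ 175 ≤ 7 × 63.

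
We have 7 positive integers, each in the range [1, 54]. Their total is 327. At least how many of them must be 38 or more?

Each value short of 38 is at most 37, costing at least 54 − 37 = 17 against the maximum total of 378.
We can afford to lose at most 378 − 327 = 51, so at most ⌊51/17⌋ = 3 fall short, and at least 4 are ≥ 38.
Exactly 4 works: 4 values at 54 and 3 at 37 total 327.

4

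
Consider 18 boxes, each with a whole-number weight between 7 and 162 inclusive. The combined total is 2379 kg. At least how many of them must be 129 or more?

Suppose at most 18 − j of them reach 129; then j values are ≤ 128 and the rest ≤ 162.
The total is then ≤ 128·j + 162·(18 − j) = 2916 − 34j. For this to be ≥ 2379 we need j ≤ 15, so at least 18 − 15 = 3 must reach 129.
Exactly 3 works: 3 values at 162 and 15 at 128 total 2406; lower one of the high values by 27 (still ≥ 129) to hit 2379.

3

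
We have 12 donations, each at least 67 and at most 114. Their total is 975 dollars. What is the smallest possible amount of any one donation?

67

To make one donation as small as possible, make the other 11 as large as possible.
The other 11 can take up 11 × 114 = 1254 ≥ 975 − 67, so one donation can sit at its floor of 67.
Achievable: one at 67 and the other 11 totalling 908, which fits since 11 × 67 ≤ 908 ≤ 11 × 114.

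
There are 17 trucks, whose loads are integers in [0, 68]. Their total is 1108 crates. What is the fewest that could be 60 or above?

12

Suppose at most 17 − j of them reach 60; then j values are ≤ 59 and the rest ≤ 68.
The total is then ≤ 59·j + 68·(17 − j) = 1156 − 9j. For this to be ≥ 1108 we need j ≤ 5, so at least 17 − 5 = 12 must reach 60.
Exactly 12 works: 12 values at 68 and 5 at 59 total 1111; lower one of the high values by 3 (still ≥ 60) to hit 1108.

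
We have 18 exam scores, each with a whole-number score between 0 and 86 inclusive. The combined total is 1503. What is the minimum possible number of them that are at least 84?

3

Each value short of 84 is at most 83, costing at least 86 − 83 = 3 against the maximum total of 1548.
We can afford to lose at most 1548 − 1503 = 45, so at most ⌊45/3⌋ = 15 fall short, and at least 3 are ≥ 84.
Exactly 3 works: 3 values at 86 and 15 at 83 total 1503.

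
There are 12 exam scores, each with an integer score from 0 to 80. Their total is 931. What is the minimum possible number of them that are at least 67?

10

Each value short of 67 is at most 66, costing at least 80 − 66 = 14 against the maximum total of 960.
We can afford to lose at most 960 − 931 = 29, so at most ⌊29/14⌋ = 2 fall short, and at least 10 are ≥ 67.
Exactly 10 works: 10 values at 80 and 2 at 66 total 932; lower one of the high values by 1 (still ≥ 67) to hit 931.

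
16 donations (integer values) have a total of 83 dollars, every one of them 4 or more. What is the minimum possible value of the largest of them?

6

Some value must be at least ⌈83/16⌉ = 6, since 16 × 5 = 80 < 83.
Equality holds with 3 values of 6 and 13 values of 5.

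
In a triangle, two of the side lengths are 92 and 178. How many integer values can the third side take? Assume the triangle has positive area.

The triangle inequality gives |92 − 178| < c < 92 + 178, i.e. 86 < c < 270.
So c can be any integer from 87 to 269: 183 values.

183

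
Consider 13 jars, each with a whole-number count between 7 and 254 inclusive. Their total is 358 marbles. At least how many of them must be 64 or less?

9

Let j be the number exceeding 64. Then the total is ≥ 65·j + 7·(13 − j) = 91 + 58j.
So 58j ≤ 267 and j ≤ 4; hence at least 13 − 4 = 9 are ≤ 64.
Exactly 9 works: 9 values at 7 and 4 at 65 total 323; raise one of the low values by 35 (still ≤ 64) to hit 358.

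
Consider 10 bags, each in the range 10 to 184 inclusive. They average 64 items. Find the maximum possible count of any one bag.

184

Maximizing one value means minimizing the remaining 9.
The total is 10 × 64 = 640.
The other 9 contribute at least 9 × 10 = 90, leaving at most 640 − 90 = 550.
But each bag is capped at 184, so the maximum is 184.
Achievable: one at 184 and the other 9 totalling 456, which fits since 9 × 10 ≤ 456 ≤ 9 × 184.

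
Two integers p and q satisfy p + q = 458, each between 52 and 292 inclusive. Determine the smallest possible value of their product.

For a fixed sum, pq is smallest when p and q are as far apart as possible.
At the endpoint p = 166, q = 458 − 166 = 292, so pq = 166 × 292 = 48472.

48472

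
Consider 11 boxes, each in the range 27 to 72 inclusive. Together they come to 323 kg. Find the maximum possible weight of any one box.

To make one box as large as possible, make the other 10 as small as possible.
The other 10 contribute at least 10 × 27 = 270, leaving at most 323 − 270 = 53.
Since 53 ≤ 72, this is achievable: one at 53 and 10 at 27.

53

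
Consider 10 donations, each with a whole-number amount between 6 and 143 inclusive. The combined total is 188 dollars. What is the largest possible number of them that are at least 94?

Suppose k of them are at least 94. Those contribute at least 94 each and the other 10 − k at least 6 each.
So the total is at least 94k + 6(10 − k) = 60 + 88k. This must be ≤ 188, giving k ≤ 1.
k = 1 is achieved by 1 value at 94 and 9 at 6, total 148; add 40 to one value (staying below 94) to reach 188.

1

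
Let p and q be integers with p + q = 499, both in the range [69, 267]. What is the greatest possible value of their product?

For a fixed sum, the product pq is largest when p and q are as close as possible.
Taking p = 249 and q = 250 (both in [69, 267]) gives pq = 62250.

62250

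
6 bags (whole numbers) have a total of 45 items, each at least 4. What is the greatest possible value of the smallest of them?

The 6 values sum to 45, so their minimum is at most ⌊45/6⌋ = 7.
Achievable: 3 of them at 7 and 3 at 8 total 45.

7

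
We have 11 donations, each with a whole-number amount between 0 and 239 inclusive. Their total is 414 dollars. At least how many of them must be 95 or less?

7

Each value above 95 is at least 96, contributing at least 96 − 0 = 96 above the floor 0.
The sum exceeds the floor total 0 by 414, so at most ⌊414/96⌋ = 4 exceed 95, and at least 7 are ≤ 95.
Exactly 7 works: 7 values at 0 and 4 at 96 total 384; raise one of the low values by 30 (still ≤ 95) to hit 414.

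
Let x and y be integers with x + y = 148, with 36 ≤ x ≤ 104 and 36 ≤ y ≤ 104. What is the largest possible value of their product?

With x + y fixed, xy peaks when the two are closest together.
Taking x = 74 and y = 74 (both in [36, 104]) gives xy = 5476.

5476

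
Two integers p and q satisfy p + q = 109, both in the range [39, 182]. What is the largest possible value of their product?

2970

With p + q fixed, pq peaks when the two are closest together.
Taking p = 54 and q = 55 (both in [39, 182]) gives pq = 2970.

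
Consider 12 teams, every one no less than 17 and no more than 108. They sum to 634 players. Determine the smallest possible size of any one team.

17

To make one team as small as possible, make the other 11 as large as possible.
The other 11 can take up 11 × 108 = 1188 ≥ 634 − 17, so one team can sit at its floor of 17.
Achievable: one at 17 and the other 11 totalling 617, which fits since 11 × 17 ≤ 617 ≤ 11 × 108.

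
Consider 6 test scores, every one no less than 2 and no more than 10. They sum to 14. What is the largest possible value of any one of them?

4

To make one score as large as possible, make the other 5 as small as possible.
The other 5 contribute at least 5 × 2 = 10, leaving at most 14 − 10 = 4.
Since 4 ≤ 10, this is achievable: one at 4 and 5 at 2.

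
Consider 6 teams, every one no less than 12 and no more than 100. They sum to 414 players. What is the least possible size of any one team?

12

Minimizing one value means maximizing the remaining 5.
The other 5 can take up 5 × 100 = 500 ≥ 414 − 12, so one team can sit at its floor of 12.
Achievable: one at 12 and the other 5 totalling 402, which fits since 5 × 12 ≤ 402 ≤ 5 × 100.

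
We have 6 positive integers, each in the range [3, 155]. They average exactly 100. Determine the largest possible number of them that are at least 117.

5

The total is 6 × 100 = 600.
If k of the values are ≥ 117, the total is ≥ 117k + 3(6 − k).
Setting 117k + 3(6 − k) ≤ 600 gives 114k ≤ 582, so k ≤ 5.
k = 5 is achieved by 5 values at 117 and 1 at 3, total 588; add 12 to one value (staying below 117) to reach 600.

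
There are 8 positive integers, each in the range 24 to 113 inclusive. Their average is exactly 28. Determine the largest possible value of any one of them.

56

To make one integer as large as possible, make the other 7 as small as possible.
The total is 8 × 28 = 224.
The other 7 contribute at least 7 × 24 = 168, leaving at most 224 − 168 = 56.
Since 56 ≤ 113, this is achievable: one at 56 and 7 at 24.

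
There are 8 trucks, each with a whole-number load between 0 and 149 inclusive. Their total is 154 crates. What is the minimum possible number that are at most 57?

If only k of them are at most 57, the other 8 − k are at least 58, so the total is at least (8 − k)·58 + k·0.
This is ≤ 154, so (8 − k)·58 + 0k ≤ 154, which gives k ≥ 6.
Exactly 6 works: 6 values at 0 and 2 at 58 total 116; raise one of the low values by 38 (still ≤ 57) to hit 154.

6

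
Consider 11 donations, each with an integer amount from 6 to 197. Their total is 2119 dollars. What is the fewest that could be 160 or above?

10

Each value short of 160 is at most 159, costing at least 197 − 159 = 38 against the maximum total of 2167.
We can afford to lose at most 2167 − 2119 = 48, so at most ⌊48/38⌋ = 1 fall short, and at least 10 are ≥ 160.
Exactly 10 works: 10 values at 197 and 1 at 159 total 2129; lower one of the high values by 10 (still ≥ 160) to hit 2119.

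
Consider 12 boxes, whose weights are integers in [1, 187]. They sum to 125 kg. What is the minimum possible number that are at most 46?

10

Let j be the number exceeding 46. Then the total is ≥ 47·j + 1·(12 − j) = 12 + 46j.
So 46j ≤ 113 and j ≤ 2; hence at least 12 − 2 = 10 are ≤ 46.
Exactly 10 works: 10 values at 1 and 2 at 47 total 104; raise one of the low values by 21 (still ≤ 46) to hit 125.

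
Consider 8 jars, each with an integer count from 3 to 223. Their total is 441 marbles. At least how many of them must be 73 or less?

3

If only k of them are at most 73, the other 8 − k are at least 74, so the total is at least (8 − k)·74 + k·3.
This is ≤ 441, so (8 − k)·74 + 3k ≤ 441, which gives k ≥ 3.
Exactly 3 works: 3 values at 3 and 5 at 74 total 379; raise one of the low values by 62 (still ≤ 73) to hit 441.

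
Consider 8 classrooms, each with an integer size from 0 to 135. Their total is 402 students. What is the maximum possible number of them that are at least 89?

4

If k of the values are ≥ 89, the total is ≥ 89k + 0(8 − k).
Setting 89k + 0(8 − k) ≤ 402 gives 89k ≤ 402, so k ≤ 4.
k = 4 is achieved by 4 values at 89 and 4 at 0, total 356; add 46 to one value (staying below 89) to reach 402.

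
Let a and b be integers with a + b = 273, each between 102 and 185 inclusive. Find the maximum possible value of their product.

For a fixed sum, the product ab is largest when a and b are as close as possible.
Taking a = 136 and b = 137 (both in [102, 185]) gives ab = 18632.

18632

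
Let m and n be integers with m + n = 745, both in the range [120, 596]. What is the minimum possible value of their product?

For a fixed sum, mn is smallest when m and n are as far apart as possible.
The extreme feasible split is m = 149, n = 596, giving mn = 88804.

88804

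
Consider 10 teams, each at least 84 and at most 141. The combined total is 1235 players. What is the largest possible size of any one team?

141

Maximizing one value means minimizing the remaining 9.
The other 9 contribute at least 9 × 84 = 756, leaving at most 1235 − 756 = 479.
But each team is capped at 141, so the maximum is 141.
Achievable: one at 141 and the other 9 totalling 1094, which fits since 9 × 84 ≤ 1094 ≤ 9 × 141.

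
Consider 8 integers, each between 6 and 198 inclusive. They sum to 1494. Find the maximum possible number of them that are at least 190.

If k of the values are ≥ 190, the total is ≥ 190k + 6(8 − k).
Setting 190k + 6(8 − k) ≤ 1494 gives 184k ≤ 1446, so k ≤ 7.
k = 7 is achieved by 7 values at 190 and 1 at 6, total 1336; add 158 to one value (staying below 190) to reach 1494.

7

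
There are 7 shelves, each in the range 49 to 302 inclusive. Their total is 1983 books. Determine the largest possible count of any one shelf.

Maximizing one value means minimizing the remaining 6.
The other 6 contribute at least 6 × 49 = 294, leaving at most 1983 − 294 = 1689.
But each shelf is capped at 302, so the maximum is 302.
Achievable: one at 302 and the other 6 totalling 1681, which fits since 6 × 49 ≤ 1681 ≤ 6 × 302.

302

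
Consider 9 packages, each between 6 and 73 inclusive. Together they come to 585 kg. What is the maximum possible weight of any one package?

73

Maximizing one value means minimizing the remaining 8.
The other 8 contribute at least 8 × 6 = 48, leaving at most 585 − 48 = 537.
But each package is capped at 73, so the maximum is 73.
Achievable: one at 73 and the other 8 totalling 512, which fits since 8 × 6 ≤ 512 ≤ 8 × 73.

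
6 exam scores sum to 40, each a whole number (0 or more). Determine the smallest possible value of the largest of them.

7

The 6 values sum to 40, so their maximum is at least ⌈40/6⌉ = 7.
Equality holds with 4 values of 7 and 2 values of 6.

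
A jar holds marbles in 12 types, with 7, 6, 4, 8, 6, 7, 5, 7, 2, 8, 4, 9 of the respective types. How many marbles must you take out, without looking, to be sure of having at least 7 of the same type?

In the worst case you take as many as possible of each type without reaching 7: 6 + 6 + 4 + 6 + 6 + 6 + 5 + 6 + 2 + 6 + 4 + 6 = 63.
The next one must give 7 of some type, so 63 + 1 = 64.

64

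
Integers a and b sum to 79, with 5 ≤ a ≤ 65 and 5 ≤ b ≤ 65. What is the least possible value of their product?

910

Since a + b is fixed, pushing one of them to its bound minimizes the product.
At the endpoint a = 14, b = 79 − 14 = 65, so ab = 14 × 65 = 910.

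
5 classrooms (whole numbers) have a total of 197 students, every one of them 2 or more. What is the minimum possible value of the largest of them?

The average is 197/5 > 39, so not all 5 can be 39 or less; the largest is ≥ 40.
Taking 3 copies of 39 and 2 copies of 40 gives exactly 197, so 40 is attained.

40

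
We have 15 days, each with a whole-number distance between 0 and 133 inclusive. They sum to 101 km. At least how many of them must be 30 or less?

Let j be the number exceeding 30. Then the total is ≥ 31·j + 0·(15 − j) = 0 + 31j.
So 31j ≤ 101 and j ≤ 3; hence at least 15 − 3 = 12 are ≤ 30.
Exactly 12 works: 12 values at 0 and 3 at 31 total 93; raise one of the low values by 8 (still ≤ 30) to hit 101.

12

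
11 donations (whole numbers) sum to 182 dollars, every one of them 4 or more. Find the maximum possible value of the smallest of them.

16

If every one of the 11 were at least 17, the total would be at least 11 × 17 = 187 > 182.
Achievable: 5 of them at 16 and 6 at 17 total 182.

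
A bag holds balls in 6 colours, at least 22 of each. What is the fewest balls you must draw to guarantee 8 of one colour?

43

You could draw 7 of every colour without reaching 8 of any — 42 in all.
One more forces 8 of some colour, so 42 + 1 = 43.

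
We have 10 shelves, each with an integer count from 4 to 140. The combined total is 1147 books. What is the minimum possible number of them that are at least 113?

1

Suppose at most 10 − j of them reach 113; then j values are ≤ 112 and the rest ≤ 140.
The total is then ≤ 112·j + 140·(10 − j) = 1400 − 28j. For this to be ≥ 1147 we need j ≤ 9, so at least 10 − 9 = 1 must reach 113.
Exactly 1 works: 1 value at 140 and 9 at 112 total 1148; lower one of the high values by 1 (still ≥ 113) to hit 1147.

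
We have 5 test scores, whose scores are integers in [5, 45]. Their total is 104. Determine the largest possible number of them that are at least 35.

2

Suppose k of them are at least 35. Those contribute at least 35 each and the other 5 − k at least 5 each.
So the total is at least 35k + 5(5 − k) = 25 + 30k. This must be ≤ 104, giving k ≤ 2.
k = 2 is achieved by 2 values at 35 and 3 at 5, total 85; add 19 to one value (staying below 35) to reach 104.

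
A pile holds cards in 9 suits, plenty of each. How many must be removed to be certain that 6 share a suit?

You could draw 5 of every suit without reaching 6 of any — 45 in all.
One more forces 6 of some suit, so 45 + 1 = 46.

46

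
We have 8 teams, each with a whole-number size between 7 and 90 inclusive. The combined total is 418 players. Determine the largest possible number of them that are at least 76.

With k values at 76 or above and the rest at least 7, the sum is at least 56 + 69k.
Since the sum is 418, we need 69k ≤ 362, i.e. k ≤ 5.
k = 5 is achieved by 5 values at 76 and 3 at 7, total 401; add 17 to one value (staying below 76) to reach 418.

5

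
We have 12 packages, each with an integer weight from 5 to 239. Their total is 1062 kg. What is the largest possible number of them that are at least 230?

If k of the values are ≥ 230, the total is ≥ 230k + 5(12 − k).
Setting 230k + 5(12 − k) ≤ 1062 gives 225k ≤ 1002, so k ≤ 4.
k = 4 is achieved by 4 values at 230 and 8 at 5, total 960; add 102 to one value (staying below 230) to reach 1062.

4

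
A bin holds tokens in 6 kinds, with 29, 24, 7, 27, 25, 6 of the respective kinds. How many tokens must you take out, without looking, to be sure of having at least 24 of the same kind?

106

In the worst case you take as many as possible of each kind without reaching 24: 23 + 23 + 7 + 23 + 23 + 6 = 105.
The next one must give 24 of some kind, so 105 + 1 = 106.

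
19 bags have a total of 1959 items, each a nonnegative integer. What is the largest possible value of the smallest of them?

If every one of the 19 were at least 104, the total would be at least 19 × 104 = 1976 > 1959.
Taking 17 copies of 103 and 2 copies of 104 gives exactly 1959, so 103 is attained.

103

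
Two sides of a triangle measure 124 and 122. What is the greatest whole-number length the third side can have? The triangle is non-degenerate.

245

The third side must be less than 124 + 122 = 246.
The largest integer below 246 is 245.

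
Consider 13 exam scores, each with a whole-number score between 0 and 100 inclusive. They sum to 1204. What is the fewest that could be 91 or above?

Each value short of 91 is at most 90, costing at least 100 − 90 = 10 against the maximum total of 1300.
We can afford to lose at most 1300 − 1204 = 96, so at most ⌊96/10⌋ = 9 fall short, and at least 4 are ≥ 91.
Exactly 4 works: 4 values at 100 and 9 at 90 total 1210; lower one of the high values by 6 (still ≥ 91) to hit 1204.

4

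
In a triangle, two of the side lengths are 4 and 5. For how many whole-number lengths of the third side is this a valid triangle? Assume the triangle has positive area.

7

The triangle inequality gives |4 − 5| < c < 4 + 5, i.e. 1 < c < 9.
So c can be any integer from 2 to 8: 7 values.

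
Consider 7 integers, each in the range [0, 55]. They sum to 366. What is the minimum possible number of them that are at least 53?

If only k of them are at least 53, the other 7 − k are at most 52, so the total is at most k·55 + (7 − k)·52.
This must reach 366, so k·55 + (7 − k)·52 ≥ 366, giving k ≥ 1.
Exactly 1 works: 1 value at 55 and 6 at 52 total 367; lower one of the high values by 1 (still ≥ 53) to hit 366.

1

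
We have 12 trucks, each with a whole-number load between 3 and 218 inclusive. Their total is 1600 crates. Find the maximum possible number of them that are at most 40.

Suppose k of them are at most 40. Those contribute at most 40 each and the rest at most 218 each.
So the total is at most 40k + 218(12 − k) = 2616 − 178k. This must still be ≥ 1600, so k ≤ 5.
k = 5 is achieved by 5 values at 40 and 7 at 218, total 1726; lower one of the 218's by 126 (still > 40) to reach 1600.

5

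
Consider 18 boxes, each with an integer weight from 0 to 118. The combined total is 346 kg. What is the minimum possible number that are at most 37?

9

Each value above 37 is at least 38, contributing at least 38 − 0 = 38 above the floor 0.
The sum exceeds the floor total 0 by 346, so at most ⌊346/38⌋ = 9 exceed 37, and at least 9 are ≤ 37.
Exactly 9 works: 9 values at 0 and 9 at 38 total 342; raise one of the low values by 4 (still ≤ 37) to hit 346.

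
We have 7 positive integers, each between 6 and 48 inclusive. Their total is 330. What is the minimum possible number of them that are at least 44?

Each value short of 44 is at most 43, costing at least 48 − 43 = 5 against the maximum total of 336.
We can afford to lose at most 336 − 330 = 6, so at most ⌊6/5⌋ = 1 fall short, and at least 6 are ≥ 44.
Exactly 6 works: 6 values at 48 and 1 at 43 total 331; lower one of the high values by 1 (still ≥ 44) to hit 330.

6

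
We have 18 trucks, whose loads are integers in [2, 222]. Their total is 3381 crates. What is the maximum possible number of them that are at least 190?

17

With k values at 190 or above and the rest at least 2, the sum is at least 36 + 188k.
Since the sum is 3381, we need 188k ≤ 3345, i.e. k ≤ 17.
k = 17 is achieved by 17 values at 190 and 1 at 2, total 3232; add 149 to one value (staying below 190) to reach 3381.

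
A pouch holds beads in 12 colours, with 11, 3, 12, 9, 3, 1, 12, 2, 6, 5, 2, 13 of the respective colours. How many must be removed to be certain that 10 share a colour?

In the worst case you take as many as possible of each colour without reaching 10: 9 + 3 + 9 + 9 + 3 + 1 + 9 + 2 + 6 + 5 + 2 + 9 = 67.
The next one must give 10 of some colour, so 67 + 1 = 68.

68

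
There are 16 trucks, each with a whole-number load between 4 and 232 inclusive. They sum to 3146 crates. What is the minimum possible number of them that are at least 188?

4

Each value short of 188 is at most 187, costing at least 232 − 187 = 45 against the maximum total of 3712.
We can afford to lose at most 3712 − 3146 = 566, so at most ⌊566/45⌋ = 12 fall short, and at least 4 are ≥ 188.
Exactly 4 works: 4 values at 232 and 12 at 187 total 3172; lower one of the high values by 26 (still ≥ 188) to hit 3146.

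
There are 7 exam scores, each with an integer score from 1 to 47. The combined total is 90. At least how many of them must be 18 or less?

3

Let j be the number exceeding 18. Then the total is ≥ 19·j + 1·(7 − j) = 7 + 18j.
So 18j ≤ 83 and j ≤ 4; hence at least 7 − 4 = 3 are ≤ 18.
Exactly 3 works: 3 values at 1 and 4 at 19 total 79; raise one of the low values by 11 (still ≤ 18) to hit 90.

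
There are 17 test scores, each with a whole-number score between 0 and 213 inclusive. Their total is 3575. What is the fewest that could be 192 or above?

Suppose at most 17 − j of them reach 192; then j values are ≤ 191 and the rest ≤ 213.
The total is then ≤ 191·j + 213·(17 − j) = 3621 − 22j. For this to be ≥ 3575 we need j ≤ 2, so at least 17 − 2 = 15 must reach 192.
Exactly 15 works: 15 values at 213 and 2 at 191 total 3577; lower one of the high values by 2 (still ≥ 192) to hit 3575.

15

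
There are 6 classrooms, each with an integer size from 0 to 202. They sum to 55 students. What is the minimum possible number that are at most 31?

Each value above 31 is at least 32, contributing at least 32 − 0 = 32 above the floor 0.
The sum exceeds the floor total 0 by 55, so at most ⌊55/32⌋ = 1 exceed 31, and at least 5 are ≤ 31.
Exactly 5 works: 5 values at 0 and 1 at 32 total 32; raise one of the low values by 23 (still ≤ 31) to hit 55.

5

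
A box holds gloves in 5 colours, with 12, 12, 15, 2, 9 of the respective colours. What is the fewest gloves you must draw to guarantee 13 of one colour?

48

In the worst case you take as many as possible of each colour without reaching 13: 12 + 12 + 12 + 2 + 9 = 47.
The next one must give 13 of some colour, so 47 + 1 = 48.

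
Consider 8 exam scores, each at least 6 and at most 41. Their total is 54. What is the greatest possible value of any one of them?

12

Maximizing one value means minimizing the remaining 7.
The other 7 contribute at least 7 × 6 = 42, leaving at most 54 − 42 = 12.
Since 12 ≤ 41, this is achievable: one at 12 and 7 at 6.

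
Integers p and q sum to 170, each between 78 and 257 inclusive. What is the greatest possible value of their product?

For a fixed sum, the product pq is largest when p and q are as close as possible.
Taking p = 85 and q = 85 (both in [78, 257]) gives pq = 7225.

7225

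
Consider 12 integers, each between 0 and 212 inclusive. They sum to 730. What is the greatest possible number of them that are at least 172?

Suppose k of them are at least 172. Those contribute at least 172 each and the other 12 − k at least 0 each.
So the total is at least 172k + 0(12 − k) = 0 + 172k. This must be ≤ 730, giving k ≤ 4.
k = 4 is achieved by 4 values at 172 and 8 at 0, total 688; add 42 to one value (staying below 172) to reach 730.

4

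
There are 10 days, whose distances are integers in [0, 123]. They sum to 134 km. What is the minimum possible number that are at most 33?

If only k of them are at most 33, the other 10 − k are at least 34, so the total is at least (10 − k)·34 + k·0.
This is ≤ 134, so (10 − k)·34 + 0k ≤ 134, which gives k ≥ 7.
Exactly 7 works: 7 values at 0 and 3 at 34 total 102; raise one of the low values by 32 (still ≤ 33) to hit 134.

7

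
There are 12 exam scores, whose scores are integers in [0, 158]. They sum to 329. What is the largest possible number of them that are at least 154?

2

If k of the values are ≥ 154, the total is ≥ 154k + 0(12 − k).
Setting 154k + 0(12 − k) ≤ 329 gives 154k ≤ 329, so k ≤ 2.
k = 2 is achieved by 2 values at 154 and 10 at 0, total 308; add 21 to one value (staying below 154) to reach 329.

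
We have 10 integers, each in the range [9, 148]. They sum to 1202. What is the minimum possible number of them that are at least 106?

Suppose at most 10 − j of them reach 106; then j values are ≤ 105 and the rest ≤ 148.
The total is then ≤ 105·j + 148·(10 − j) = 1480 − 43j. For this to be ≥ 1202 we need j ≤ 6, so at least 10 − 6 = 4 must reach 106.
Exactly 4 works: 4 values at 148 and 6 at 105 total 1222; lower one of the high values by 20 (still ≥ 106) to hit 1202.

4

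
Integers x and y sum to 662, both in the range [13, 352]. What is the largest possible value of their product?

For a fixed sum, the product xy is largest when x and y are as close as possible.
Taking x = 331 and y = 331 (both in [13, 352]) gives xy = 109561.

109561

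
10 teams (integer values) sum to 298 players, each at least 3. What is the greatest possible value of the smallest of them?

If every one of the 10 were at least 30, the total would be at least 10 × 30 = 300 > 298.
Equality holds with 2 values of 29 and 8 values of 30.

29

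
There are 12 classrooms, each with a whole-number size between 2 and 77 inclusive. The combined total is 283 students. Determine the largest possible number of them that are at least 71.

3

Suppose k of them are at least 71. Those contribute at least 71 each and the other 12 − k at least 2 each.
So the total is at least 71k + 2(12 − k) = 24 + 69k. This must be ≤ 283, giving k ≤ 3.
k = 3 is achieved by 3 values at 71 and 9 at 2, total 231; add 52 to one value (staying below 71) to reach 283.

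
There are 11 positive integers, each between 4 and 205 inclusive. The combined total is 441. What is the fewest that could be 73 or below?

6

Let j be the number exceeding 73. Then the total is ≥ 74·j + 4·(11 − j) = 44 + 70j.
So 70j ≤ 397 and j ≤ 5; hence at least 11 − 5 = 6 are ≤ 73.
Exactly 6 works: 6 values at 4 and 5 at 74 total 394; raise one of the low values by 47 (still ≤ 73) to hit 441.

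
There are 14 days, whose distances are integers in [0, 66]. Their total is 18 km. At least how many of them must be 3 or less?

Let j be the number exceeding 3. Then the total is ≥ 4·j + 0·(14 − j) = 0 + 4j.
So 4j ≤ 18 and j ≤ 4; hence at least 14 − 4 = 10 are ≤ 3.
Exactly 10 works: 10 values at 0 and 4 at 4 total 16; raise one of the low values by 2 (still ≤ 3) to hit 18.

10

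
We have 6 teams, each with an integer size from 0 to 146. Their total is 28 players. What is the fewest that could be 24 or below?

5

Each value above 24 is at least 25, contributing at least 25 − 0 = 25 above the floor 0.
The sum exceeds the floor total 0 by 28, so at most ⌊28/25⌋ = 1 exceed 24, and at least 5 are ≤ 24.
Exactly 5 works: 5 values at 0 and 1 at 25 total 25; raise one of the low values by 3 (still ≤ 24) to hit 28.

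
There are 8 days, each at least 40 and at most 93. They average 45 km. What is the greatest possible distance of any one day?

Maximizing one value means minimizing the remaining 7.
The total is 8 × 45 = 360.
The other 7 contribute at least 7 × 40 = 280, leaving at most 360 − 280 = 80.
Since 80 ≤ 93, this is achievable: one at 80 and 7 at 40.

80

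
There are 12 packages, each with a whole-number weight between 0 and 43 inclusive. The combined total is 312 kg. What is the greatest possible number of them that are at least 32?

If k of the values are ≥ 32, the total is ≥ 32k + 0(12 − k).
Setting 32k + 0(12 − k) ≤ 312 gives 32k ≤ 312, so k ≤ 9.
k = 9 is achieved by 9 values at 32 and 3 at 0, total 288; add 24 to one value (staying below 32) to reach 312.

9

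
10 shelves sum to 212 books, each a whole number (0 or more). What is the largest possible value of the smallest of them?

21

If every one of the 10 were at least 22, the total would be at least 10 × 22 = 220 > 212.
Taking 8 copies of 21 and 2 copies of 22 gives exactly 212, so 21 is attained.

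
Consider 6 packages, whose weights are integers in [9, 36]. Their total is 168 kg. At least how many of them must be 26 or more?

2

Each value short of 26 is at most 25, costing at least 36 − 25 = 11 against the maximum total of 216.
We can afford to lose at most 216 − 168 = 48, so at most ⌊48/11⌋ = 4 fall short, and at least 2 are ≥ 26.
Exactly 2 works: 2 values at 36 and 4 at 25 total 172; lower one of the high values by 4 (still ≥ 26) to hit 168.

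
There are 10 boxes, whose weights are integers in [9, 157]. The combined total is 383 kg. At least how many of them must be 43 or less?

Let j be the number exceeding 43. Then the total is ≥ 44·j + 9·(10 − j) = 90 + 35j.
So 35j ≤ 293 and j ≤ 8; hence at least 10 − 8 = 2 are ≤ 43.
Exactly 2 works: 2 values at 9 and 8 at 44 total 370; raise one of the low values by 13 (still ≤ 43) to hit 383.

2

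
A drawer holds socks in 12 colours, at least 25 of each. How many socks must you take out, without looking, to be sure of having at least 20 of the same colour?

229

In the worst case you draw 19 of each of the 12 colours: 12 × 19 = 228.
One more forces 20 of some colour, so 228 + 1 = 229.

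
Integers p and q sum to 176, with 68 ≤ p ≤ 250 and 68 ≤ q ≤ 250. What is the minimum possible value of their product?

Since p + q is fixed, pushing one of them to its bound minimizes the product.
At the endpoint p = 68, q = 176 − 68 = 108, so pq = 68 × 108 = 7344.

7344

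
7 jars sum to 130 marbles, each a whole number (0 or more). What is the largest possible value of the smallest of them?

18

The average is 130/7 < 19, so some value is ≤ 18.
Taking 3 copies of 18 and 4 copies of 19 gives exactly 130, so 18 is attained.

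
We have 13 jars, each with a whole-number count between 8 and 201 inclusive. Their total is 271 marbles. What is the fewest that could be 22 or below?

2

Let j be the number exceeding 22. Then the total is ≥ 23·j + 8·(13 − j) = 104 + 15j.
So 15j ≤ 167 and j ≤ 11; hence at least 13 − 11 = 2 are ≤ 22.
Exactly 2 works: 2 values at 8 and 11 at 23 total 269; raise one of the low values by 2 (still ≤ 22) to hit 271.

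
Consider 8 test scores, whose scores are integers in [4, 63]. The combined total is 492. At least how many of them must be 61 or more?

4

If only k of them are at least 61, the other 8 − k are at most 60, so the total is at most k·63 + (8 − k)·60.
This must reach 492, so k·63 + (8 − k)·60 ≥ 492, giving k ≥ 4.
Exactly 4 works: 4 values at 63 and 4 at 60 total 492.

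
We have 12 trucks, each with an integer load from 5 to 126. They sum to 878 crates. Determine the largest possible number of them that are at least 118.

If k of the values are ≥ 118, the total is ≥ 118k + 5(12 − k).
Setting 118k + 5(12 − k) ≤ 878 gives 113k ≤ 818, so k ≤ 7.
k = 7 is achieved by 7 values at 118 and 5 at 5, total 851; add 27 to one value (staying below 118) to reach 878.

7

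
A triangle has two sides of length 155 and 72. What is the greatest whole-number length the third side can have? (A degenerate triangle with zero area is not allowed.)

226

The third side must be less than 155 + 72 = 227.
The largest integer below 227 is 226.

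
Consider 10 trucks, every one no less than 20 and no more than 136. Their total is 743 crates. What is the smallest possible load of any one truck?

To make one truck as small as possible, make the other 9 as large as possible.
The other 9 can take up 9 × 136 = 1224 ≥ 743 − 20, so one truck can sit at its floor of 20.
Achievable: one at 20 and the other 9 totalling 723, which fits since 9 × 20 ≤ 723 ≤ 9 × 136.

20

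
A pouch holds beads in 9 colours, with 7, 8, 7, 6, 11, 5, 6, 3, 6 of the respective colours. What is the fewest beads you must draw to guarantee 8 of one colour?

In the worst case you take as many as possible of each colour without reaching 8: 7 + 7 + 7 + 6 + 7 + 5 + 6 + 3 + 6 = 54.
The next one must give 8 of some colour, so 54 + 1 = 55.

55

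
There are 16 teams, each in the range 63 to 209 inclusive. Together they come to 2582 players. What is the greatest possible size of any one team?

209

To make one team as large as possible, make the other 15 as small as possible.
The other 15 contribute at least 15 × 63 = 945, leaving at most 2582 − 945 = 1637.
But each team is capped at 209, so the maximum is 209.
Achievable: one at 209 and the other 15 totalling 2373, which fits since 15 × 63 ≤ 2373 ≤ 15 × 209.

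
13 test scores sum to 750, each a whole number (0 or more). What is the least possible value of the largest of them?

The 13 values sum to 750, so their maximum is at least ⌈750/13⌉ = 58.
Equality holds with 9 values of 58 and 4 values of 57.

58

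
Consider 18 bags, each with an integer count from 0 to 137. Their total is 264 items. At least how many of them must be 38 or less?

Each value above 38 is at least 39, contributing at least 39 − 0 = 39 above the floor 0.
The sum exceeds the floor total 0 by 264, so at most ⌊264/39⌋ = 6 exceed 38, and at least 12 are ≤ 38.
Exactly 12 works: 12 values at 0 and 6 at 39 total 234; raise one of the low values by 30 (still ≤ 38) to hit 264.

12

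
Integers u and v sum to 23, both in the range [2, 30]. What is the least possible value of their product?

Since u + v is fixed, pushing one of them to its bound minimizes the product.
At the endpoint u = 2, v = 23 − 2 = 21, so uv = 2 × 21 = 42.

42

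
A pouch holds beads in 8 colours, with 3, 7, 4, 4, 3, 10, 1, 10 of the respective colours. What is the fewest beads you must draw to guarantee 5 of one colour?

28

In the worst case you take as many as possible of each colour without reaching 5: 3 + 4 + 4 + 4 + 3 + 4 + 1 + 4 = 27.
The next one must give 5 of some colour, so 27 + 1 = 28.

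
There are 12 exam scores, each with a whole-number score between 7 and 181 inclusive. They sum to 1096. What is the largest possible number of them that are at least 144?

7

With k values at 144 or above and the rest at least 7, the sum is at least 84 + 137k.
Since the sum is 1096, we need 137k ≤ 1012, i.e. k ≤ 7.
k = 7 is achieved by 7 values at 144 and 5 at 7, total 1043; add 53 to one value (staying below 144) to reach 1096.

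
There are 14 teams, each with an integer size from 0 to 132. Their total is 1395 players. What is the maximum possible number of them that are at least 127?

With k values at 127 or above and the rest at least 0, the sum is at least 0 + 127k.
Since the sum is 1395, we need 127k ≤ 1395, i.e. k ≤ 10.
k = 10 is achieved by 10 values at 127 and 4 at 0, total 1270; add 125 to one value (staying below 127) to reach 1395.

10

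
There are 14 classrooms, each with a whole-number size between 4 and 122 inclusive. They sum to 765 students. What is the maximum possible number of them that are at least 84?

8

With k values at 84 or above and the rest at least 4, the sum is at least 56 + 80k.
Since the sum is 765, we need 80k ≤ 709, i.e. k ≤ 8.
k = 8 is achieved by 8 values at 84 and 6 at 4, total 696; add 69 to one value (staying below 84) to reach 765.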